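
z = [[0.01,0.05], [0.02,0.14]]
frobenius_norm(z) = 0.15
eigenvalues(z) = [0.0, 0.15]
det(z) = 0.00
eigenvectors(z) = [[-0.99, -0.34], [0.14, -0.94]]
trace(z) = 0.15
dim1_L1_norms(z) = [0.06, 0.16]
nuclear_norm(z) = 0.15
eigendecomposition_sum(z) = [[0.0, -0.0], [-0.0, 0.0]] + [[0.01, 0.05], [0.02, 0.14]]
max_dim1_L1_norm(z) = 0.16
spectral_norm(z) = 0.15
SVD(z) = [[-0.34,  -0.94], [-0.94,  0.34]] @ diag([0.15030940800505876, 0.0026611774027247683]) @ [[-0.15, -0.99], [-0.99, 0.15]]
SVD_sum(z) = [[0.01, 0.05], [0.02, 0.14]] + [[0.0, -0.00], [-0.00, 0.00]]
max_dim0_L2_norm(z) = 0.15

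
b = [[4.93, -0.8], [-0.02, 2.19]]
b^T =[[4.93, -0.02], [-0.80, 2.19]]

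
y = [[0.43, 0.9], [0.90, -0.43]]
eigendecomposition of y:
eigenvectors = [[0.85, -0.53], [0.53, 0.85]]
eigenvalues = [1.0, -1.0]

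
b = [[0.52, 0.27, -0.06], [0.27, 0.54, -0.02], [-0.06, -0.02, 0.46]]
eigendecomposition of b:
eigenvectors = [[0.69, 0.72, 0.00], [0.7, -0.68, 0.22], [-0.16, 0.15, 0.98]]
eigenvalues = [0.81, 0.26, 0.46]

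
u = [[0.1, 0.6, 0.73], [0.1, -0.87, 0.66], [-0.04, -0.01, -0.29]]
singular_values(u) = [1.11, 0.98, 0.0]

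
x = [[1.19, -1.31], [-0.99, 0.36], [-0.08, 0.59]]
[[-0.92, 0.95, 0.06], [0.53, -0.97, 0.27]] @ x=[[-2.04,1.58], [1.57,-0.88]]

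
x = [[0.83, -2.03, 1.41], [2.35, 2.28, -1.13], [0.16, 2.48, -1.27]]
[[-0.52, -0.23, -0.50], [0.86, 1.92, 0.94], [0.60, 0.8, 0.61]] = x@[[0.15, 0.54, 0.18], [-0.01, 0.16, 0.00], [-0.47, -0.25, -0.46]]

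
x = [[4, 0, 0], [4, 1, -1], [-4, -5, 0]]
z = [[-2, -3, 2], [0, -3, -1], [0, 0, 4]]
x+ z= [[2, -3, 2], [4, -2, -2], [-4, -5, 4]]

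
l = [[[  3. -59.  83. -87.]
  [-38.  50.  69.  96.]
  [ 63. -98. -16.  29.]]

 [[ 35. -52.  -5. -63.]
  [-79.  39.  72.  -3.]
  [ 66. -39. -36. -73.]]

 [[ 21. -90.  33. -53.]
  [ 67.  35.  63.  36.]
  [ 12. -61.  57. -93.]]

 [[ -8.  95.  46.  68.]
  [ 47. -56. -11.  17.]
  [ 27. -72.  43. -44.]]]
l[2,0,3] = -53.0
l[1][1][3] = -3.0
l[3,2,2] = 43.0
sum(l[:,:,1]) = -308.0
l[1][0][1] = -52.0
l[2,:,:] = [[21.0, -90.0, 33.0, -53.0], [67.0, 35.0, 63.0, 36.0], [12.0, -61.0, 57.0, -93.0]]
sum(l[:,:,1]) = -308.0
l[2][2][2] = 57.0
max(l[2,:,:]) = 67.0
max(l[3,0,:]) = 95.0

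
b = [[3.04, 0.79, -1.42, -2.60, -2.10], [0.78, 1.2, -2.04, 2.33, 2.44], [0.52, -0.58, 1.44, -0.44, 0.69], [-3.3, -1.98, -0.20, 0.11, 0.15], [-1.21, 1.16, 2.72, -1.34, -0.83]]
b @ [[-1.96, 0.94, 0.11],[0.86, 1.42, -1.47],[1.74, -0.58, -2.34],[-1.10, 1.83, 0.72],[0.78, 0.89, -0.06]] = [[-6.53, -1.82, 0.75], [-4.71, 10.06, 4.63], [2.01, -1.36, -2.82], [4.41, -5.46, 3.09], [8.93, -4.26, -9.12]]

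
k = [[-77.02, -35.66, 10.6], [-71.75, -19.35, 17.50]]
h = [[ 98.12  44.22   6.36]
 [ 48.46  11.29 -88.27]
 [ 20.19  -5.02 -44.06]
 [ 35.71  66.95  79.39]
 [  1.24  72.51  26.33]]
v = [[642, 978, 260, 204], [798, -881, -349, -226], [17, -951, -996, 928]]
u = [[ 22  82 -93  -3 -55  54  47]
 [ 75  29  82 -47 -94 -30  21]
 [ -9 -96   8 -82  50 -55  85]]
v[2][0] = 17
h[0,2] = 6.36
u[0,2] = -93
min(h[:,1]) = -5.02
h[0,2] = 6.36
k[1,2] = 17.5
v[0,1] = 978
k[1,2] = 17.5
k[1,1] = -19.35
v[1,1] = -881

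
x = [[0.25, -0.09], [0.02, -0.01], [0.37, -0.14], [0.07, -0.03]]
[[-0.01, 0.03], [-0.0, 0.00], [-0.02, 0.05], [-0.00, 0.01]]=x @ [[-0.04, 0.02], [0.03, -0.28]]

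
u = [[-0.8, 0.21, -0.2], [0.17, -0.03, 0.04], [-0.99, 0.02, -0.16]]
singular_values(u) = [1.32, 0.16, 0.0]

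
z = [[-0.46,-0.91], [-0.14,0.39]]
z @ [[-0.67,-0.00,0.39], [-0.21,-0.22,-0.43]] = [[0.5, 0.2, 0.21], [0.01, -0.09, -0.22]]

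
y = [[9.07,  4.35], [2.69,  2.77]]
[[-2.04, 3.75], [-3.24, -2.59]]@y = [[-8.42,  1.51], [-36.35,  -21.27]]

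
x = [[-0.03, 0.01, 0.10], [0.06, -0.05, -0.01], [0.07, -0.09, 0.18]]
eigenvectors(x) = [[0.59, -0.65, 0.39], [-0.72, -0.75, 0.06], [-0.37, -0.12, 0.92]]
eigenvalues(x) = [-0.1, 0.0, 0.2]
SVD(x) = [[0.34, 0.69, 0.64], [0.12, -0.71, 0.7], [0.93, -0.16, -0.32]] @ diag([0.2272657548288418, 0.10464302902002395, 0.00033639202013641914]) @ [[0.27, -0.38, 0.88], [-0.71, 0.54, 0.45], [0.65, 0.75, 0.12]]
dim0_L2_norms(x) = [0.1, 0.1, 0.21]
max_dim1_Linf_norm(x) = 0.18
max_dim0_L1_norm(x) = 0.29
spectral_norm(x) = 0.23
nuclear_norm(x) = 0.33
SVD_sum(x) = [[0.02,  -0.03,  0.07],  [0.01,  -0.01,  0.02],  [0.06,  -0.08,  0.19]] + [[-0.05, 0.04, 0.03],  [0.05, -0.04, -0.03],  [0.01, -0.01, -0.01]] + [[0.0, 0.0, 0.0], [0.0, 0.00, 0.0], [-0.00, -0.0, -0.00]]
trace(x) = 0.10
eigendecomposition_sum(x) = [[-0.05, 0.04, 0.02], [0.06, -0.05, -0.02], [0.03, -0.02, -0.01]] + [[0.00, 0.00, -0.00], [0.00, 0.0, -0.00], [0.00, 0.00, -0.00]] + [[0.02,-0.03,0.08], [0.0,-0.00,0.01], [0.04,-0.07,0.19]]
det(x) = -0.00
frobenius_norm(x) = 0.25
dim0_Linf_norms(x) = [0.07, 0.09, 0.18]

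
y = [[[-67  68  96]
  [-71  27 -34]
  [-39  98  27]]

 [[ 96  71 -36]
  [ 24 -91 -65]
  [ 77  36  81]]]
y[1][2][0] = 77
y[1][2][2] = 81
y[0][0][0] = -67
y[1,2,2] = 81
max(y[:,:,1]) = 98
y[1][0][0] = 96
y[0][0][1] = 68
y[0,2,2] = 27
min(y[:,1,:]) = -91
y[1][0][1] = 71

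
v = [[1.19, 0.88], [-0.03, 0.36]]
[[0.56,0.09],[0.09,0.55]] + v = [[1.75,0.97],[0.06,0.91]]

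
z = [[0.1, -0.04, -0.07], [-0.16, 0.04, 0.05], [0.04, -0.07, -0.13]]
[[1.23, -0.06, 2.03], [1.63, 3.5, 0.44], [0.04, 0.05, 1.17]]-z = [[1.13, -0.02, 2.10], [1.79, 3.46, 0.39], [0.0, 0.12, 1.3]]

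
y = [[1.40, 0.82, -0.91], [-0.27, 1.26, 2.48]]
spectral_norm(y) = 2.89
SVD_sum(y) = [[0.22, -0.29, -0.82], [-0.66, 0.89, 2.51]] + [[1.18,  1.11,  -0.09], [0.39,  0.37,  -0.03]]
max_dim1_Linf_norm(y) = 2.48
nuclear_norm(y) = 4.60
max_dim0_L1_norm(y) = 3.39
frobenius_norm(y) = 3.36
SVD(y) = [[-0.31, 0.95], [0.95, 0.31]] @ diag([2.8873734090857774, 1.7130308801957923]) @ [[-0.24, 0.33, 0.91], [0.73, 0.68, -0.05]]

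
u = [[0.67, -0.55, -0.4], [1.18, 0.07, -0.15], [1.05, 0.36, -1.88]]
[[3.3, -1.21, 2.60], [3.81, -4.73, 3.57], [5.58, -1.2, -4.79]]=u @ [[3.11,-4.17,3.72], [-1.15,-1.45,-3.12], [-1.45,-1.97,4.03]]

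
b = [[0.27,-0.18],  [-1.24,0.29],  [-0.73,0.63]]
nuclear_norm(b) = 1.96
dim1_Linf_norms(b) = [0.27, 1.24, 0.73]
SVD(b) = [[-0.20, -0.16], [0.79, -0.61], [0.58, 0.78]] @ diag([1.587174711787079, 0.37104775199912327]) @ [[-0.92, 0.40], [0.4, 0.92]]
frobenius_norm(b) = 1.63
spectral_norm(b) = 1.59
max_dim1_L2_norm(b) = 1.27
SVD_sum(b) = [[0.29, -0.13],  [-1.15, 0.5],  [-0.84, 0.37]] + [[-0.02, -0.05], [-0.09, -0.21], [0.11, 0.26]]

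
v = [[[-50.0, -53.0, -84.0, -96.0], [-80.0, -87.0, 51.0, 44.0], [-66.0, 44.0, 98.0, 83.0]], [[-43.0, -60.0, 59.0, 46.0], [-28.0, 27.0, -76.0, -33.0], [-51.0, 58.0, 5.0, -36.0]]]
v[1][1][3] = -33.0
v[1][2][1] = 58.0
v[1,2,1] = 58.0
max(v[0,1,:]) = 51.0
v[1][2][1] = 58.0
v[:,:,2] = [[-84.0, 51.0, 98.0], [59.0, -76.0, 5.0]]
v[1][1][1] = 27.0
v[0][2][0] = -66.0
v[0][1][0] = -80.0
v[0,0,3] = -96.0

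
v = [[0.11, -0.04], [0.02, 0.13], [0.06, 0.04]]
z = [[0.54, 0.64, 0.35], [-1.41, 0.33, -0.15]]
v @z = [[0.12, 0.06, 0.04], [-0.17, 0.06, -0.01], [-0.02, 0.05, 0.01]]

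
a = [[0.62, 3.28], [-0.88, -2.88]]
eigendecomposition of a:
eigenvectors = [[0.93,  -0.83],[-0.38,  0.55]]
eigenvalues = [-0.71, -1.55]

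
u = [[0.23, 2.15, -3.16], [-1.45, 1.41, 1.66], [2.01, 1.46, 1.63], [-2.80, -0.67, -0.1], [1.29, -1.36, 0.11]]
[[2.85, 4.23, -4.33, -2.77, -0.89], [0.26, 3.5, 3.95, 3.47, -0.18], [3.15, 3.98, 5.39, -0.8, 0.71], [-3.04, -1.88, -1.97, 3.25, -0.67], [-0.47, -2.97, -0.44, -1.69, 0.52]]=u @ [[0.82, 0.11, 0.42, -1.23, 0.26], [1.12, 2.31, 0.88, 0.15, -0.12], [-0.08, 0.24, 2.0, 0.89, 0.22]]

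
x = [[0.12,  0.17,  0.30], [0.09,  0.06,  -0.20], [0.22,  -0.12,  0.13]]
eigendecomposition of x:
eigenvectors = [[0.66, -0.65, -0.35],[-0.52, 0.26, -0.85],[-0.54, -0.71, 0.4]]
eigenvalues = [-0.26, 0.38, 0.19]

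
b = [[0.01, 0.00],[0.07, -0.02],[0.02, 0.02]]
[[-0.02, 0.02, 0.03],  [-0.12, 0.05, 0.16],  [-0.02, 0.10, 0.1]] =b @ [[-1.59, 1.72, 2.85],[0.66, 3.30, 2.18]]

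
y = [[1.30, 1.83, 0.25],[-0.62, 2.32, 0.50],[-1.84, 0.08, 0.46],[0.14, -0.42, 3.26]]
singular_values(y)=[3.35, 3.01, 2.3]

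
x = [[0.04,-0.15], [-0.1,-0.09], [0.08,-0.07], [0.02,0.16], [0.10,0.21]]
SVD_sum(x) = [[-0.03, -0.13], [-0.03, -0.11], [-0.01, -0.05], [0.04, 0.15], [0.06, 0.22]] + [[0.07, -0.02], [-0.07, 0.02], [0.09, -0.02], [-0.02, 0.01], [0.04, -0.01]]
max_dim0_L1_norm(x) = 0.68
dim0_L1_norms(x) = [0.34, 0.68]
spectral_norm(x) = 0.33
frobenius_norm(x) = 0.37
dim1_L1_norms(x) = [0.19, 0.19, 0.15, 0.18, 0.31]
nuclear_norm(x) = 0.48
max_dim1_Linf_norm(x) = 0.21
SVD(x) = [[-0.41, 0.51], [-0.34, -0.49], [-0.14, 0.63], [0.48, -0.14], [0.69, 0.29]] @ diag([0.3329536655476944, 0.15080403376022153]) @ [[0.25,0.97], [0.97,-0.25]]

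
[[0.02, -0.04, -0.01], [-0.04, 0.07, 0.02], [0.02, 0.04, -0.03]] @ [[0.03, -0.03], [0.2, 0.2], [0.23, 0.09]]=[[-0.01,-0.01], [0.02,0.02], [0.0,0.0]]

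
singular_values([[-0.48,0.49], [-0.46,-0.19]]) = [0.73, 0.44]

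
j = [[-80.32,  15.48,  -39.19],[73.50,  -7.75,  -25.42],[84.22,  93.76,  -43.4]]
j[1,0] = 73.5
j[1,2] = -25.42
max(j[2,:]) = 93.76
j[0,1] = 15.48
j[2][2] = -43.4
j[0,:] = [-80.32, 15.48, -39.19]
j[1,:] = [73.5, -7.75, -25.42]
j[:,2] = [-39.19, -25.42, -43.4]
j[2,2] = -43.4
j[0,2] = -39.19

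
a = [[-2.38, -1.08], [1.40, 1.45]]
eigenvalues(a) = [-1.93, 1.0]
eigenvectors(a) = [[-0.92, 0.30],[0.38, -0.95]]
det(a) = -1.94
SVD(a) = [[-0.80, 0.6],  [0.6, 0.80]] @ diag([3.2459930292001093, 0.5973518681516752]) @ [[0.84, 0.53], [-0.53, 0.84]]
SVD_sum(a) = [[-2.19,-1.38], [1.65,1.05]] + [[-0.19, 0.30], [-0.25, 0.4]]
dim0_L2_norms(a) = [2.76, 1.81]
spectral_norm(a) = 3.25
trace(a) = -0.93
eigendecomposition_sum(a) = [[-2.23, -0.71], [0.92, 0.29]] + [[-0.15,-0.37], [0.48,1.16]]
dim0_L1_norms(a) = [3.78, 2.53]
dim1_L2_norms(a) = [2.61, 2.02]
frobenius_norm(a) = 3.30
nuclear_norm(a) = 3.84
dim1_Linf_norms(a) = [2.38, 1.45]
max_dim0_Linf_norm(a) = 2.38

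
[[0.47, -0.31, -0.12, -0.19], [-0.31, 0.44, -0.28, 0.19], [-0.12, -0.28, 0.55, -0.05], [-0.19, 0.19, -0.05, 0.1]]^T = [[0.47, -0.31, -0.12, -0.19], [-0.31, 0.44, -0.28, 0.19], [-0.12, -0.28, 0.55, -0.05], [-0.19, 0.19, -0.05, 0.10]]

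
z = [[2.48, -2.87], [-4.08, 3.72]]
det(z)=-2.484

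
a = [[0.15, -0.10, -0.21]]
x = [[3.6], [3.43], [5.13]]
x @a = [[0.54, -0.36, -0.76], [0.51, -0.34, -0.72], [0.77, -0.51, -1.08]]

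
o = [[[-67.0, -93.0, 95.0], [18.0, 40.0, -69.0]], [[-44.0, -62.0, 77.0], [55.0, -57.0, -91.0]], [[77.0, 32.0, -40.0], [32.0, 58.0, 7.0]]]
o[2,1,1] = 58.0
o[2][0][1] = 32.0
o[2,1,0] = 32.0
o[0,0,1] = -93.0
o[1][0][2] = 77.0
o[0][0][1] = -93.0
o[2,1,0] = 32.0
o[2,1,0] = 32.0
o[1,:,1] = [-62.0, -57.0]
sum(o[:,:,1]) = -82.0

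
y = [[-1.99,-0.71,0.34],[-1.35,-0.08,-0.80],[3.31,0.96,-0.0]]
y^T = [[-1.99, -1.35, 3.31], [-0.71, -0.08, 0.96], [0.34, -0.80, -0.00]]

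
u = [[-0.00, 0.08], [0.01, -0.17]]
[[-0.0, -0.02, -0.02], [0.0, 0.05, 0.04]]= u@[[-0.16, 0.06, 0.0], [-0.03, -0.27, -0.25]]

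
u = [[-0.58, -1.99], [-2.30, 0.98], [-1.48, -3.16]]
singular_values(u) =[4.05, 2.52]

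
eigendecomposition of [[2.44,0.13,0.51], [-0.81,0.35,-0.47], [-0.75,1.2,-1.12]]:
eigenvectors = [[-0.9,-0.19,-0.17], [0.31,0.61,0.33], [0.31,0.77,0.93]]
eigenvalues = [2.22, 0.01, -0.56]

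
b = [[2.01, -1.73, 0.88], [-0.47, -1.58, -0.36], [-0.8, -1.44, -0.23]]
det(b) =-1.140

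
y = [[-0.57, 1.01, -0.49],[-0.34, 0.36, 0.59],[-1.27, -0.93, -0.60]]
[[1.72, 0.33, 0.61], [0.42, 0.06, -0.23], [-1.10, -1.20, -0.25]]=y @ [[-0.11, 0.49, 0.15], [1.51, 0.61, 0.42], [-0.27, 0.01, -0.56]]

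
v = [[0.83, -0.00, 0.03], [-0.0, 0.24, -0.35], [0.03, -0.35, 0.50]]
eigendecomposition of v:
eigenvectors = [[0.97, -0.25, -0.02], [-0.13, -0.56, 0.82], [0.22, 0.79, 0.57]]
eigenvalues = [0.84, 0.74, -0.0]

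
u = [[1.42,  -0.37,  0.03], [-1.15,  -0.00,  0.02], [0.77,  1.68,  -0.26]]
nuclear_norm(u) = 3.70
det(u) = -0.00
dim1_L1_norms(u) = [1.82, 1.17, 2.71]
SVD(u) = [[-0.5, 0.64, -0.58], [0.48, -0.36, -0.80], [-0.72, -0.68, -0.13]] @ diag([2.0946403932701525, 1.6038957492194599, 0.0002202653122355007]) @ [[-0.87, -0.49, 0.09], [0.50, -0.86, 0.12], [-0.02, -0.15, -0.99]]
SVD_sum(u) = [[0.90, 0.51, -0.09], [-0.86, -0.49, 0.09], [1.31, 0.75, -0.13]] + [[0.52, -0.88, 0.12], [-0.29, 0.49, -0.07], [-0.54, 0.93, -0.13]] + [[0.00, 0.00, 0.0], [0.00, 0.00, 0.0], [0.0, 0.00, 0.00]]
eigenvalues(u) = [1.67, 0.0, -0.51]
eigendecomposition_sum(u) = [[1.46, -0.3, 0.02], [-1.01, 0.21, -0.01], [-0.3, 0.06, -0.0]] + [[0.0, 0.00, 0.0], [0.00, 0.00, 0.00], [0.0, 0.0, 0.00]] + [[-0.04, -0.07, 0.01], [-0.14, -0.21, 0.03], [1.06, 1.62, -0.26]]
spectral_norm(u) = 2.09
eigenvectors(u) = [[-0.81, 0.02, -0.04], [0.56, 0.15, -0.13], [0.16, 0.99, 0.99]]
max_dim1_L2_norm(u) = 1.87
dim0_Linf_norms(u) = [1.42, 1.68, 0.26]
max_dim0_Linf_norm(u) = 1.68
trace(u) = 1.16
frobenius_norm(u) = 2.64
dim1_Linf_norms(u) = [1.42, 1.15, 1.68]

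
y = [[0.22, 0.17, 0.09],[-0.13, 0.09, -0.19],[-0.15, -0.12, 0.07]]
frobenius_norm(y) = 0.43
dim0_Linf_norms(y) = [0.22, 0.17, 0.19]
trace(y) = 0.38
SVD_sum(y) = [[0.24,0.13,0.09], [-0.11,-0.06,-0.04], [-0.13,-0.07,-0.05]] + [[-0.0,  0.02,  -0.02], [-0.01,  0.13,  -0.16], [0.01,  -0.08,  0.09]] + [[-0.02, 0.02, 0.02],[-0.01, 0.01, 0.01],[-0.03, 0.03, 0.03]]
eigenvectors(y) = [[-0.68+0.00j, -0.68-0.00j, (-0.49+0j)], [(0.46-0.33j), (0.46+0.33j), (-0.47+0j)], [0.29-0.36j, (0.29+0.36j), (0.73+0j)]]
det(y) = 0.01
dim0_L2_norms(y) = [0.3, 0.23, 0.22]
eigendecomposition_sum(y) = [[(0.1+0.03j), 0.04-0.05j, (0.09-0.02j)], [(-0.08+0.03j), (-0+0.05j), (-0.05+0.05j)], [(-0.05+0.04j), (0.01+0.04j), (-0.03+0.05j)]] + [[(0.1-0.03j), 0.04+0.05j, 0.09+0.02j],[(-0.08-0.03j), -0.00-0.05j, (-0.05-0.05j)],[-0.05-0.04j, 0.01-0.04j, -0.03-0.05j]] + [[0.03+0.00j, (0.1+0j), -0.09+0.00j],  [0.03+0.00j, 0.09+0.00j, (-0.08+0j)],  [-0.04-0.00j, -0.14-0.00j, (0.13-0j)]]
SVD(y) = [[-0.82, -0.11, 0.56], [0.36, -0.86, 0.36], [0.45, 0.5, 0.74]] @ diag([0.3527948468536499, 0.24485836349867307, 0.06229107366438159]) @ [[-0.83,  -0.45,  -0.31], [0.06,  -0.63,  0.77], [-0.55,  0.62,  0.55]]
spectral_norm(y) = 0.35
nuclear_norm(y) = 0.66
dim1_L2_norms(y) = [0.29, 0.25, 0.2]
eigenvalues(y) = [(0.07+0.13j), (0.07-0.13j), (0.25+0j)]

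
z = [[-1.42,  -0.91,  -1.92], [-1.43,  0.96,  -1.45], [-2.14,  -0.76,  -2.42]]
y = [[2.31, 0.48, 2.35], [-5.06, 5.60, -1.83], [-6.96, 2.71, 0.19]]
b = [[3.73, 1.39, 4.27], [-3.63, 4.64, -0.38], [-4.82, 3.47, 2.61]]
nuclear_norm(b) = 16.50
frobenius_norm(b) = 10.54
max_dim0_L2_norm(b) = 7.09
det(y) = 79.86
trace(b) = 10.98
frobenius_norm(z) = 4.76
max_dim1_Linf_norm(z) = 2.42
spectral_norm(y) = 10.58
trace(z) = -2.88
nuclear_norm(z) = 6.08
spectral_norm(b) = 8.52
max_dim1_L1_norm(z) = 5.32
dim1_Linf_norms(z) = [1.92, 1.45, 2.42]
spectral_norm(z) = 4.54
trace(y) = 8.10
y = b + z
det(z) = -0.84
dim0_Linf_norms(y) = [6.96, 5.6, 2.35]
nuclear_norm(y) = 16.09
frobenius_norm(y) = 11.28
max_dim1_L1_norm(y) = 12.49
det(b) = 107.52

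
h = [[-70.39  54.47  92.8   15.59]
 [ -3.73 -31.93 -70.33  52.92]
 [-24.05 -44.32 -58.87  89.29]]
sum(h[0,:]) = 92.47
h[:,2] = [92.8, -70.33, -58.87]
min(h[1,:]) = -70.33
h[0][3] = 15.59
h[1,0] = -3.73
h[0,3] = 15.59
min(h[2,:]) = -58.87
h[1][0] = -3.73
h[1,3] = 52.92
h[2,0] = -24.05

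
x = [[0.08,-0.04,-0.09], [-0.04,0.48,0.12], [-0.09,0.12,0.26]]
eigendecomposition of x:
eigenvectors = [[-0.16, 0.92, -0.36], [0.89, -0.02, -0.45], [0.43, 0.39, 0.81]]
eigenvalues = [0.54, 0.04, 0.23]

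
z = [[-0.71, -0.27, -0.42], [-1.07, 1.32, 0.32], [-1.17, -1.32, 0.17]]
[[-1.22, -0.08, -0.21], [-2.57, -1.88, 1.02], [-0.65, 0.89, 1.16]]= z@[[1.6, 0.46, -0.62], [-0.83, -1.07, -0.12], [0.74, 0.09, 1.62]]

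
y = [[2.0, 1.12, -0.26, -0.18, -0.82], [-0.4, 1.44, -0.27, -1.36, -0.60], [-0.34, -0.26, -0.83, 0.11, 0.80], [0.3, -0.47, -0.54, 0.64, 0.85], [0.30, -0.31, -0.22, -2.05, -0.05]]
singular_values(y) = [3.02, 2.25, 1.6, 1.21, 0.12]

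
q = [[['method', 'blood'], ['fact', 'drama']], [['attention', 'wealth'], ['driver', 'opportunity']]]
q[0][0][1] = 'blood'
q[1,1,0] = 'driver'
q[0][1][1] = 'drama'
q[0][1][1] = 'drama'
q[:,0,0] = ['method', 'attention']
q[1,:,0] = ['attention', 'driver']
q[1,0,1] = 'wealth'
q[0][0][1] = 'blood'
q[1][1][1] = 'opportunity'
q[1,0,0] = 'attention'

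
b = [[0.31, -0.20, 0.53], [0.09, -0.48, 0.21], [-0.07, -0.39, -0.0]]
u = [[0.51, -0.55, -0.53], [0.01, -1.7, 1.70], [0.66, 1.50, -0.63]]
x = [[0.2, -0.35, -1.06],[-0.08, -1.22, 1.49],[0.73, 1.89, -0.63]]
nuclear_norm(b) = 1.28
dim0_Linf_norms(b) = [0.31, 0.48, 0.53]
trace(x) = -1.65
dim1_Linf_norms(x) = [1.06, 1.49, 1.89]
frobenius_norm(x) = 3.08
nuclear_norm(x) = 4.50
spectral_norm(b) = 0.80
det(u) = -1.98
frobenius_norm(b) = 0.93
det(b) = -0.01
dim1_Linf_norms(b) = [0.53, 0.48, 0.39]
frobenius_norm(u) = 3.12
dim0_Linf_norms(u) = [0.66, 1.7, 1.7]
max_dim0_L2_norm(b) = 0.65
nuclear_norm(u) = 4.55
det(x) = -1.56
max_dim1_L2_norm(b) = 0.65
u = x + b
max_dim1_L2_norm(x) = 2.12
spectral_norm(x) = 2.75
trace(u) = -1.82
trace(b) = -0.17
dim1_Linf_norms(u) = [0.55, 1.7, 1.5]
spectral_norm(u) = 2.88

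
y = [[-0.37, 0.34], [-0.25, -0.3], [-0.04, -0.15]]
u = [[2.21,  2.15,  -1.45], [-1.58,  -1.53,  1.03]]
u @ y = [[-1.30, 0.32], [0.93, -0.23]]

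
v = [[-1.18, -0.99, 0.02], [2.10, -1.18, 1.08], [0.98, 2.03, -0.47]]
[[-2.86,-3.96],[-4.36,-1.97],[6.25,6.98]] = v @ [[0.16, 1.69],[2.67, 1.93],[-1.43, -3.0]]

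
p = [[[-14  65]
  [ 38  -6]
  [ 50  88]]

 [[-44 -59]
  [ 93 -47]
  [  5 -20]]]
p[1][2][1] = -20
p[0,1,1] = -6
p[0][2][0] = 50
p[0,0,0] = -14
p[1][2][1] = -20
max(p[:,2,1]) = 88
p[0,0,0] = -14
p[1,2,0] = 5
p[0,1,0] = 38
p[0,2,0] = 50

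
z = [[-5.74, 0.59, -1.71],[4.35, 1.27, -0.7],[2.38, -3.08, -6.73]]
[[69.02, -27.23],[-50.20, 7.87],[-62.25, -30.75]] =z@ [[-12.40, 2.93], [4.49, -0.60], [2.81, 5.88]]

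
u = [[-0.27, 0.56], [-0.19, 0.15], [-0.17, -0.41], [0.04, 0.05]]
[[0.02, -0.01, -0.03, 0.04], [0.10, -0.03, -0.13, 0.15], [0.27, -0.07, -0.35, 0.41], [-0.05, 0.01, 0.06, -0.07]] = u @[[-0.77, 0.21, 1.01, -1.19], [-0.33, 0.09, 0.43, -0.51]]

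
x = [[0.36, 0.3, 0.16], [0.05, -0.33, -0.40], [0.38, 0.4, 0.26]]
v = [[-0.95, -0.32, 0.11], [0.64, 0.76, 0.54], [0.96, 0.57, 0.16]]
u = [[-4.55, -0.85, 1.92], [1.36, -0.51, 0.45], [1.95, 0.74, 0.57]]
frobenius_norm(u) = 5.67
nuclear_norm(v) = 2.39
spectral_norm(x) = 0.87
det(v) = 0.00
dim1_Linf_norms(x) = [0.36, 0.4, 0.4]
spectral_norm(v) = 1.79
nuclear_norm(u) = 7.71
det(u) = 6.59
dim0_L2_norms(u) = [5.13, 1.24, 2.05]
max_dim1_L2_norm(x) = 0.61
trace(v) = -0.03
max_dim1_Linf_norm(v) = 0.96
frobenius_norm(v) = 1.89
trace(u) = -4.49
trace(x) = 0.29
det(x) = 0.00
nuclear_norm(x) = 1.24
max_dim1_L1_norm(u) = 7.32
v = u @ x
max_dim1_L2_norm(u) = 5.01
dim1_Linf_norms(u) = [4.55, 1.36, 1.95]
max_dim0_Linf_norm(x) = 0.4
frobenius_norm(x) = 0.94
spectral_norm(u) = 5.41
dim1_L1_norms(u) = [7.32, 2.32, 3.26]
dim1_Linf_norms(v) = [0.95, 0.76, 0.96]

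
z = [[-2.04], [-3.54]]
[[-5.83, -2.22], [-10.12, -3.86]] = z@ [[2.86, 1.09]]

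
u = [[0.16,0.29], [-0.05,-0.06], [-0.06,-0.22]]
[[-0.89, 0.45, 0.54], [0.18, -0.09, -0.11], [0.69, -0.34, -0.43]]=u @ [[0.27, -0.08, -0.34], [-3.21, 1.59, 2.04]]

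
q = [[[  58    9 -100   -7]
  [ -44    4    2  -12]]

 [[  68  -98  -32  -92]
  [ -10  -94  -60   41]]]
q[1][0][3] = -92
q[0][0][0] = 58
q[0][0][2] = -100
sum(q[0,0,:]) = -40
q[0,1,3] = -12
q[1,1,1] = -94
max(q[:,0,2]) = -32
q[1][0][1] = -98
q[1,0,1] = -98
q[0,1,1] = 4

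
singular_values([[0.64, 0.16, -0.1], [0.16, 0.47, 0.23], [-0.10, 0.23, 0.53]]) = [0.75, 0.7, 0.19]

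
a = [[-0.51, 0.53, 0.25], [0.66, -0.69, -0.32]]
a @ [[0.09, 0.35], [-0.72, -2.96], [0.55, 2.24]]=[[-0.29, -1.19], [0.38, 1.56]]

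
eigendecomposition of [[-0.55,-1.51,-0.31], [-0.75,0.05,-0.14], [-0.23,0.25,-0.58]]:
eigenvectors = [[-0.73, 0.88, -0.33], [0.64, 0.47, -0.19], [0.23, 0.1, 0.93]]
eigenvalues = [0.86, -1.39, -0.55]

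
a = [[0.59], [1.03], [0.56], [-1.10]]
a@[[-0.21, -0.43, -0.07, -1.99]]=[[-0.12,-0.25,-0.04,-1.17], [-0.22,-0.44,-0.07,-2.05], [-0.12,-0.24,-0.04,-1.11], [0.23,0.47,0.08,2.19]]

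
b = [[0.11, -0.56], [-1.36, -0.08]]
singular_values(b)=[1.36, 0.56]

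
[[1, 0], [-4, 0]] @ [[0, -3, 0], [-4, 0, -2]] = [[0, -3, 0], [0, 12, 0]]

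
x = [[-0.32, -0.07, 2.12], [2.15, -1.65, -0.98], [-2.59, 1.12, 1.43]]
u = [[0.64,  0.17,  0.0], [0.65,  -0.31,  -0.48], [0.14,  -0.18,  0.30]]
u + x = [[0.32,0.10,2.12], [2.80,-1.96,-1.46], [-2.45,0.94,1.73]]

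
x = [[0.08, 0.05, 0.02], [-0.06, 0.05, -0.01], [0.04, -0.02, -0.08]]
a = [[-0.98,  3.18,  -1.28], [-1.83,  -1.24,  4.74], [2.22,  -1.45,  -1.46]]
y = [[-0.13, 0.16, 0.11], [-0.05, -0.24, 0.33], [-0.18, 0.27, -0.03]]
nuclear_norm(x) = 0.26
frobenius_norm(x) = 0.15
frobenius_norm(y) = 0.57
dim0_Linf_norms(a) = [2.22, 3.18, 4.74]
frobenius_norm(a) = 7.02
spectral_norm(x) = 0.11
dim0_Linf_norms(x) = [0.08, 0.05, 0.08]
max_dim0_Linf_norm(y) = 0.33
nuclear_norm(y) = 0.83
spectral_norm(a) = 5.74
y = x @ a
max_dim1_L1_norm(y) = 0.62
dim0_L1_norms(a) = [5.03, 5.87, 7.48]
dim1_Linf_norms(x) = [0.08, 0.06, 0.08]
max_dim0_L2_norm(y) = 0.4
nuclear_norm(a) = 10.17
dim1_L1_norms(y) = [0.4, 0.62, 0.48]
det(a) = 9.54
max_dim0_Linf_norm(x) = 0.08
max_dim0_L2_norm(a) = 5.12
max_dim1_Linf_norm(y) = 0.33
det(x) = -0.00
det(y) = -0.01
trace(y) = -0.40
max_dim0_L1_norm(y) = 0.67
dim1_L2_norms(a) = [3.57, 5.23, 3.03]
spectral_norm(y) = 0.47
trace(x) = 0.05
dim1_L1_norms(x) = [0.15, 0.12, 0.14]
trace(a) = -3.68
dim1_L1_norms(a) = [5.44, 7.81, 5.13]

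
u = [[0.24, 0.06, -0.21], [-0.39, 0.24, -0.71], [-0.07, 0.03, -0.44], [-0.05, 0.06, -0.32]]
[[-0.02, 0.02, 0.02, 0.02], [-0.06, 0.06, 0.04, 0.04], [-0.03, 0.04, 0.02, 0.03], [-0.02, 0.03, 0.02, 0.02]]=u @[[-0.02, 0.02, 0.01, 0.01],  [-0.06, 0.05, 0.04, -0.01],  [0.07, -0.08, -0.05, -0.07]]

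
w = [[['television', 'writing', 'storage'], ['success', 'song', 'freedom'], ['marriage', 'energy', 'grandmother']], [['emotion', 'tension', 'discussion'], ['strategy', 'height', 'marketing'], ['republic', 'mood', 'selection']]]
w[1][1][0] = 'strategy'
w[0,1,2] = 'freedom'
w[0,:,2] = ['storage', 'freedom', 'grandmother']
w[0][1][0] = 'success'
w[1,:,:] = [['emotion', 'tension', 'discussion'], ['strategy', 'height', 'marketing'], ['republic', 'mood', 'selection']]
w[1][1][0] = 'strategy'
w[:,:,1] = [['writing', 'song', 'energy'], ['tension', 'height', 'mood']]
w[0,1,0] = 'success'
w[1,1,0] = 'strategy'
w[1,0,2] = 'discussion'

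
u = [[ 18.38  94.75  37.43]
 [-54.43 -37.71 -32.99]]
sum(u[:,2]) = 4.439999999999998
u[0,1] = 94.75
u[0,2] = 37.43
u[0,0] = 18.38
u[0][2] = 37.43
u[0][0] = 18.38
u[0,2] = 37.43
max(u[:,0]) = 18.38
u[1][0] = -54.43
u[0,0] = 18.38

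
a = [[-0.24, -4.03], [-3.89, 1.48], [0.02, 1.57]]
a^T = [[-0.24, -3.89, 0.02], [-4.03, 1.48, 1.57]]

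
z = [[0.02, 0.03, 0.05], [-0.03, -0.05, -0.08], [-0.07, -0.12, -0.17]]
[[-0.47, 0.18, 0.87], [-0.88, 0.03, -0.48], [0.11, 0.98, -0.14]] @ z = [[-0.08, -0.13, -0.19],[0.02, 0.03, 0.04],[-0.02, -0.03, -0.05]]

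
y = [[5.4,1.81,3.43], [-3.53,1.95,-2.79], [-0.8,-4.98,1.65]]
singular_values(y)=[7.82, 5.92, 0.49]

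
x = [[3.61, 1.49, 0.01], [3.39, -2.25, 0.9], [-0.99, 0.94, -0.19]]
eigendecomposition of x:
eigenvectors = [[0.89,0.20,-0.10], [0.44,-0.92,0.23], [-0.10,0.34,0.97]]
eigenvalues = [4.35, -3.31, 0.13]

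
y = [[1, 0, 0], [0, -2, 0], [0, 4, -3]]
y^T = [[1, 0, 0], [0, -2, 4], [0, 0, -3]]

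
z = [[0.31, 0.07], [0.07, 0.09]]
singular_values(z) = [0.33, 0.07]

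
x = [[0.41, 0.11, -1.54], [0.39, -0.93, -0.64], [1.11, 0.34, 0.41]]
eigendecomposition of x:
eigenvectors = [[(0.72+0j), (0.72-0j), (0.19+0j)],  [(0.25+0.05j), (0.25-0.05j), (-0.98+0j)],  [0.01-0.64j, (0.01+0.64j), 0.09+0.00j]]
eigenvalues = [(0.42+1.38j), (0.42-1.38j), (-0.94+0j)]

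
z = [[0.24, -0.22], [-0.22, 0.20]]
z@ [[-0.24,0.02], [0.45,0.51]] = [[-0.16,-0.11], [0.14,0.1]]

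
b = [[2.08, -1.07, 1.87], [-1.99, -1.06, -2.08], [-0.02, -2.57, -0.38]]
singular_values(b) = [4.03, 2.98, 0.0]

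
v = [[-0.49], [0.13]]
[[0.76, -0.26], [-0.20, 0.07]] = v @ [[-1.55, 0.53]]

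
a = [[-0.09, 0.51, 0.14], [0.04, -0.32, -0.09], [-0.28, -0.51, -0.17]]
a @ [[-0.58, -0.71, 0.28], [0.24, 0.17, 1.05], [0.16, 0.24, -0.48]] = [[0.20, 0.18, 0.44],[-0.11, -0.1, -0.28],[0.01, 0.07, -0.53]]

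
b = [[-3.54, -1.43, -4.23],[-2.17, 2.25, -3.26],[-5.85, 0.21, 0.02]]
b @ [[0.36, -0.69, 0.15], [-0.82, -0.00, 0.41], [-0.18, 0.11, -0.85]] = [[0.66, 1.98, 2.48], [-2.04, 1.14, 3.37], [-2.28, 4.04, -0.81]]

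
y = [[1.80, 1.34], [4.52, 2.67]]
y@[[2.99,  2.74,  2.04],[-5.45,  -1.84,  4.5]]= [[-1.92, 2.47, 9.7], [-1.04, 7.47, 21.24]]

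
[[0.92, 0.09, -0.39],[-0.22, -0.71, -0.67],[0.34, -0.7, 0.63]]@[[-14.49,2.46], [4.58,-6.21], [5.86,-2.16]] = [[-15.2, 2.55], [-3.99, 5.32], [-4.44, 3.82]]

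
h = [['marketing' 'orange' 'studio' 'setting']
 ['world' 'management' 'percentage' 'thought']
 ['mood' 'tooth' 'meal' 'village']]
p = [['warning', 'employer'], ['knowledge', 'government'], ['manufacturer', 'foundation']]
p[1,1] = 'government'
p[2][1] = 'foundation'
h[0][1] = 'orange'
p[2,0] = 'manufacturer'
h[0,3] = 'setting'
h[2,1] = 'tooth'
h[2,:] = ['mood', 'tooth', 'meal', 'village']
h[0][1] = 'orange'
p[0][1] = 'employer'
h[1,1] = 'management'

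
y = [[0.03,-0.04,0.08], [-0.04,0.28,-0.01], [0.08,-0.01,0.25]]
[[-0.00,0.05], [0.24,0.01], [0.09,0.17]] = y @ [[0.56, 0.83],[0.95, 0.18],[0.21, 0.44]]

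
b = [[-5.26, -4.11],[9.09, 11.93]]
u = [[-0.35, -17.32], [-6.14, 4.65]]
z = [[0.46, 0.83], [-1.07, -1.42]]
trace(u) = 4.30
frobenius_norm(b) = 16.42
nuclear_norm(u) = 23.99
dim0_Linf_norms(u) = [6.14, 17.32]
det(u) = -107.97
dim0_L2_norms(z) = [1.16, 1.64]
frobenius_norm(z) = 2.02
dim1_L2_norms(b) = [6.68, 15.0]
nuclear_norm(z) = 2.13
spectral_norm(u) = 17.98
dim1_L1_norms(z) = [1.29, 2.49]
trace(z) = -0.96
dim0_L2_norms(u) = [6.15, 17.93]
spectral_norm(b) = 16.34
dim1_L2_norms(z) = [0.95, 1.78]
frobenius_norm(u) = 18.96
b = z @ u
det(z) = 0.23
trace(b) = 6.67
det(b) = -25.39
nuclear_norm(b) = 17.90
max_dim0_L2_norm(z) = 1.64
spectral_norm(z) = 2.01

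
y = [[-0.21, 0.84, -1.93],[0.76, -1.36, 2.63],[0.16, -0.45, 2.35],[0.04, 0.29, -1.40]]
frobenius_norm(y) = 4.65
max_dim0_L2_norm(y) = 4.26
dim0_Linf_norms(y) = [0.76, 1.36, 2.63]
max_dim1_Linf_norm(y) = 2.63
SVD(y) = [[-0.46, 0.04, -0.75],[0.66, -0.65, -0.28],[0.51, 0.61, -0.51],[-0.3, -0.45, -0.33]] @ diag([4.589153167995166, 0.720121067896754, 0.189996969057919]) @ [[0.15, -0.35, 0.93], [-0.59, 0.72, 0.36], [-0.79, -0.6, -0.1]]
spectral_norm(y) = 4.59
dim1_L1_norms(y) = [2.98, 4.75, 2.96, 1.73]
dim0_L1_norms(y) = [1.17, 2.94, 8.31]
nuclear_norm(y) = 5.50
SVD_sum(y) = [[-0.31, 0.74, -1.95],[0.44, -1.05, 2.80],[0.34, -0.82, 2.18],[-0.20, 0.49, -1.29]] + [[-0.02,  0.02,  0.01], [0.28,  -0.34,  -0.17], [-0.26,  0.31,  0.16], [0.19,  -0.23,  -0.12]] + [[0.11, 0.09, 0.01], [0.04, 0.03, 0.01], [0.08, 0.06, 0.01], [0.05, 0.04, 0.01]]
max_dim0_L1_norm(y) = 8.31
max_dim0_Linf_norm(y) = 2.63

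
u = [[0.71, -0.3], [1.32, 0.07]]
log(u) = [[0.16,-0.52], [2.31,-0.96]]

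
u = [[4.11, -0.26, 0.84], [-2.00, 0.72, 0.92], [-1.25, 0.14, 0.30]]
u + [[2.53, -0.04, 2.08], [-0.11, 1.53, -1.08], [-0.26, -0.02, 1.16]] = [[6.64, -0.30, 2.92], [-2.11, 2.25, -0.16], [-1.51, 0.12, 1.46]]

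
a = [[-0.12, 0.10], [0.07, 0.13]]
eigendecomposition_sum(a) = [[-0.13,0.05], [0.03,-0.01]] + [[0.01, 0.05],[0.04, 0.14]]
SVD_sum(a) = [[-0.04,0.13],  [-0.03,0.10]] + [[-0.08, -0.03], [0.1, 0.03]]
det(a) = -0.02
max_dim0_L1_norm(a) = 0.23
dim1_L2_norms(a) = [0.16, 0.15]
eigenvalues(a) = [-0.15, 0.16]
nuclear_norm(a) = 0.30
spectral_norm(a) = 0.17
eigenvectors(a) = [[-0.97, -0.34], [0.25, -0.94]]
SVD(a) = [[0.8, 0.6], [0.6, -0.80]] @ diag([0.16697355287915164, 0.13535077627746783]) @ [[-0.32, 0.95], [-0.95, -0.32]]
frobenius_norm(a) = 0.21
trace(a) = 0.01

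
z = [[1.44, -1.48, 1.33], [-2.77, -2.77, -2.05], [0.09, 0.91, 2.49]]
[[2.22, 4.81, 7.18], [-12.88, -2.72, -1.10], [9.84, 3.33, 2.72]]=z @ [[0.4,0.75,1.15],[1.83,-1.01,-2.1],[3.27,1.68,1.82]]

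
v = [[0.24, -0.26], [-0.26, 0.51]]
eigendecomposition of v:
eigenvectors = [[-0.85, 0.52], [-0.52, -0.85]]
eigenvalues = [0.08, 0.67]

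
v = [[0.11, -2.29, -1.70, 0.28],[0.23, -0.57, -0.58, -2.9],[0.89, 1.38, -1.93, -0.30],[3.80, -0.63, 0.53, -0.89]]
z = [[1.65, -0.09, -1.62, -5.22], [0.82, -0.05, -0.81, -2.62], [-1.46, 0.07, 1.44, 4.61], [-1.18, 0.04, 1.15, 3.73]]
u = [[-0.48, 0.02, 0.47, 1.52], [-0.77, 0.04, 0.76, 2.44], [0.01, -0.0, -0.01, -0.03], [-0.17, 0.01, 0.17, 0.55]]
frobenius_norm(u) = 3.20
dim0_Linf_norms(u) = [0.77, 0.04, 0.76, 2.44]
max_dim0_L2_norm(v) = 3.91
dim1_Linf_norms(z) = [5.22, 2.62, 4.61, 3.73]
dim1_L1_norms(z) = [8.58, 4.3, 7.58, 6.1]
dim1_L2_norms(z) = [5.71, 2.86, 5.05, 4.08]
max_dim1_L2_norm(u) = 2.67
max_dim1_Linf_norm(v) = 3.8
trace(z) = 6.77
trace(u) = 0.10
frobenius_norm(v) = 6.31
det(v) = -81.00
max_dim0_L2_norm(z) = 8.32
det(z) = -0.00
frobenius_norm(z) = 9.10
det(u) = 0.00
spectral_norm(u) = 3.20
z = v @ u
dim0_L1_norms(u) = [1.43, 0.07, 1.41, 4.54]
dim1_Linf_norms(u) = [1.52, 2.44, 0.03, 0.55]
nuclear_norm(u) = 3.21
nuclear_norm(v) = 12.29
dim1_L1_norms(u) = [2.49, 4.01, 0.05, 0.9]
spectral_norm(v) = 4.24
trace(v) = -3.28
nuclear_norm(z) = 9.14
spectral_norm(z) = 9.10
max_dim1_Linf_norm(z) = 5.22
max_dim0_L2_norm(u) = 2.93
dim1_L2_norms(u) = [1.66, 2.67, 0.03, 0.6]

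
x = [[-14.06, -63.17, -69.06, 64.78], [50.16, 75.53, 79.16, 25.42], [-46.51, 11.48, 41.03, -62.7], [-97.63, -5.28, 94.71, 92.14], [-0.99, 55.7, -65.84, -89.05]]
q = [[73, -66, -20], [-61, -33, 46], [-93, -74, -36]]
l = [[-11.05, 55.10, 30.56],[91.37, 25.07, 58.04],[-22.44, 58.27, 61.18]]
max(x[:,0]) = 50.16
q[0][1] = -66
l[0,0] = -11.05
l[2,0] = -22.44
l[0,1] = 55.1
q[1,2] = 46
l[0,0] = -11.05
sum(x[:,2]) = 79.99999999999997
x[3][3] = 92.14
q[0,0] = 73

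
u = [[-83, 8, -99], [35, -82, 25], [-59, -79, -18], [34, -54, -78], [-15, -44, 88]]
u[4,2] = 88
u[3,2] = -78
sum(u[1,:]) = -22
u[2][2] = -18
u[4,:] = [-15, -44, 88]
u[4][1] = -44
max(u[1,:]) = 35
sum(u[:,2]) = -82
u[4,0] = -15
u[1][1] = -82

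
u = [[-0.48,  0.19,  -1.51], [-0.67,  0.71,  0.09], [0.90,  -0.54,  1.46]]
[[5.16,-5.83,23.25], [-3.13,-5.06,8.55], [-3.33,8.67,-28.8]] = u @ [[2.96,3.97,-15.62], [-1.04,-3.65,-1.36], [-4.49,2.14,-10.6]]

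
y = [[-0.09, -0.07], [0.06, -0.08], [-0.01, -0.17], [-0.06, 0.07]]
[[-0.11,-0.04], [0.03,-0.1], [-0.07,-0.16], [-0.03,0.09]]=y @ [[0.94, -0.34],[0.34, 0.94]]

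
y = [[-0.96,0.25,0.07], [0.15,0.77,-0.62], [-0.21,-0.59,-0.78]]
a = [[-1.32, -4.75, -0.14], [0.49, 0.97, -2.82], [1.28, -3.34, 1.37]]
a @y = [[0.58, -3.9, 2.96], [0.27, 2.53, 1.63], [-2.02, -3.06, 1.09]]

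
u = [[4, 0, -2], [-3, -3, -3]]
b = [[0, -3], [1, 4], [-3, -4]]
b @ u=[[9, 9, 9], [-8, -12, -14], [0, 12, 18]]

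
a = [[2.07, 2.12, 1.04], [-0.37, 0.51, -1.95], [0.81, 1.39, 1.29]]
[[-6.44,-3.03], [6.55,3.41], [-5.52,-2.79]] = a @ [[-1.19, -0.43], [-0.3, -0.17], [-3.21, -1.71]]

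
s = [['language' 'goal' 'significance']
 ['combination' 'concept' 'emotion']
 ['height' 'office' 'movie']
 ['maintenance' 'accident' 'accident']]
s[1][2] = 'emotion'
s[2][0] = 'height'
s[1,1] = 'concept'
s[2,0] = 'height'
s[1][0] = 'combination'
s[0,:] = ['language', 'goal', 'significance']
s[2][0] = 'height'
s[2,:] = ['height', 'office', 'movie']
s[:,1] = ['goal', 'concept', 'office', 'accident']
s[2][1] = 'office'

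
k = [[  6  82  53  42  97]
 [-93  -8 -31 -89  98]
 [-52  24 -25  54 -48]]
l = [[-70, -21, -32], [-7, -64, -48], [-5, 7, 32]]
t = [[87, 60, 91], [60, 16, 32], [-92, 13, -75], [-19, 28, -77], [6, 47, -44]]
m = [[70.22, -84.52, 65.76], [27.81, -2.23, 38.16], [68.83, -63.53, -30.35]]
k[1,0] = -93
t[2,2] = -75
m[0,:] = [70.22, -84.52, 65.76]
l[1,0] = -7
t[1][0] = 60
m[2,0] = 68.83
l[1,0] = -7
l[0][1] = -21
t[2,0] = -92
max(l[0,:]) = -21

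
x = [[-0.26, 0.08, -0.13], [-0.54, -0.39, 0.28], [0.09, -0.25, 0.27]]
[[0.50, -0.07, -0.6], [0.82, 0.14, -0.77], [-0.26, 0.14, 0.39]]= x@[[-1.57,0.02,2.29],[-0.74,-0.05,-2.1],[-1.13,0.48,-1.27]]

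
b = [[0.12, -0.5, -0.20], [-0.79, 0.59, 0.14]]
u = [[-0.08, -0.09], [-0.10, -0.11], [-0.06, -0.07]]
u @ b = [[0.06, -0.01, 0.0],  [0.07, -0.01, 0.00],  [0.05, -0.01, 0.0]]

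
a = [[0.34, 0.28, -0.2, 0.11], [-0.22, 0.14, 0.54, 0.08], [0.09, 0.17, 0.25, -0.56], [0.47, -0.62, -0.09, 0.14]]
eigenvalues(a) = [(-0.19+0.55j), (-0.19-0.55j), (0.85+0j), (0.39+0j)]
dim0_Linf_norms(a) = [0.47, 0.62, 0.54, 0.56]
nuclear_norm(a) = 2.44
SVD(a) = [[-0.15, -0.68, -0.13, 0.71], [0.47, 0.59, -0.08, 0.65], [0.39, -0.22, 0.89, 0.03], [-0.77, 0.38, 0.43, 0.27]] @ diag([0.9272074527783857, 0.5834655740913739, 0.5745567706144966, 0.35768530959976824]) @ [[-0.52, 0.62, 0.49, -0.33], [-0.35, -0.65, 0.62, 0.26], [0.45, -0.28, 0.29, -0.80], [0.64, 0.34, 0.54, 0.43]]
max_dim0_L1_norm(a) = 1.21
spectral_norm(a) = 0.93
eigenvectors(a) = [[(0.26-0.16j), (0.26+0.16j), -0.12+0.00j, (0.74+0j)], [-0.09+0.49j, (-0.09-0.49j), 0.47+0.00j, 0.44+0.00j], [(-0.24-0.46j), (-0.24+0.46j), 0.66+0.00j, 0.49+0.00j], [(-0.62+0j), (-0.62-0j), (-0.58+0j), (0.13+0j)]]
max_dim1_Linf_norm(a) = 0.62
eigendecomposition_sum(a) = [[0.00+0.07j, 0.10-0.05j, -0.08-0.03j, -0.02-0.09j], [(-0.08-0.07j), -0.05+0.17j, 0.13-0.06j, (0.13+0.08j)], [(0.11+0.01j), -0.07-0.17j, (-0.06+0.14j), -0.16+0.01j], [0.07-0.11j, (-0.22-0.02j), (0.11+0.15j), -0.07+0.17j]] + [[0.00-0.07j, (0.1+0.05j), (-0.08+0.03j), -0.02+0.09j], [-0.08+0.07j, (-0.05-0.17j), 0.13+0.06j, 0.13-0.08j], [(0.11-0.01j), (-0.07+0.17j), (-0.06-0.14j), (-0.16-0.01j)], [0.07+0.11j, (-0.22+0.02j), 0.11-0.15j, -0.07-0.17j]] + [[0.06+0.00j, -0.04-0.00j, (-0.07+0j), 0.06+0.00j], [(-0.23-0j), (0.16+0j), 0.26-0.00j, -0.22-0.00j], [(-0.32-0j), 0.23+0.00j, (0.36-0j), -0.31-0.00j], [(0.28+0j), (-0.2-0j), (-0.31+0j), 0.27+0.00j]] + [[0.28+0.00j, 0.13+0.00j, (0.04-0j), 0.08-0.00j], [(0.17+0j), (0.08+0j), 0.02-0.00j, 0.05-0.00j], [(0.18+0j), (0.08+0j), 0.02-0.00j, (0.06-0j)], [(0.05+0j), 0.02+0.00j, 0.01-0.00j, 0.01-0.00j]]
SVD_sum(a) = [[0.07, -0.09, -0.07, 0.05], [-0.23, 0.27, 0.21, -0.15], [-0.19, 0.23, 0.18, -0.12], [0.37, -0.44, -0.35, 0.24]] + [[0.14, 0.26, -0.25, -0.10], [-0.12, -0.22, 0.21, 0.09], [0.05, 0.09, -0.08, -0.03], [-0.08, -0.14, 0.14, 0.06]] + [[-0.03, 0.02, -0.02, 0.06], [-0.02, 0.01, -0.01, 0.04], [0.23, -0.14, 0.15, -0.41], [0.11, -0.07, 0.07, -0.2]] + [[0.16, 0.09, 0.14, 0.11],[0.15, 0.08, 0.13, 0.1],[0.01, 0.00, 0.00, 0.0],[0.06, 0.03, 0.05, 0.04]]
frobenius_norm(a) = 1.29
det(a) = 0.11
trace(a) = 0.87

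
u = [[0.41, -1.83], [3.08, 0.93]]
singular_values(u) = [3.22, 1.87]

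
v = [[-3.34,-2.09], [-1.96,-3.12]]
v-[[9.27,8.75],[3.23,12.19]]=[[-12.61, -10.84], [-5.19, -15.31]]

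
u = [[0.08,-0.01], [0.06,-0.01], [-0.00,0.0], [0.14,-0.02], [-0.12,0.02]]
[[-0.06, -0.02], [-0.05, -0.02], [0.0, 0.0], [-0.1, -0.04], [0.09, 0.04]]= u @[[-0.7, -0.12], [0.32, 1.13]]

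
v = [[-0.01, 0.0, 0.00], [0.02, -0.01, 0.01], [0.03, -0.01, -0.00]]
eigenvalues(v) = [(-0+0.01j), (-0-0.01j), (-0.01+0j)]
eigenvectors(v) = [[0j,  -0j,  0.41+0.00j], [0.71+0.00j,  0.71-0.00j,  (0.41+0j)], [0.35+0.61j,  (0.35-0.61j),  (-0.82+0j)]]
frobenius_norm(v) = 0.04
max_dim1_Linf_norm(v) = 0.03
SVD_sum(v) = [[-0.01, 0.00, -0.0], [0.02, -0.01, 0.0], [0.03, -0.01, 0.00]] + [[-0.0, -0.0, 0.0],[-0.0, -0.00, 0.01],[0.00, 0.00, -0.00]] + [[-0.0,-0.00,-0.00], [0.0,0.0,0.0], [-0.0,-0.0,-0.0]]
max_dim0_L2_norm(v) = 0.04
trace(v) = -0.02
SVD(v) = [[-0.23, -0.29, 0.93], [0.58, -0.8, -0.11], [0.78, 0.52, 0.36]] @ diag([0.04016992360687311, 0.008858935144096828, 0.002810072157554739]) @ [[0.93, -0.34, 0.15],[0.26, 0.33, -0.91],[-0.26, -0.88, -0.39]]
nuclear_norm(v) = 0.05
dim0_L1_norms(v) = [0.06, 0.02, 0.01]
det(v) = -0.00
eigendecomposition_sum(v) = [[(-0+0j), (-0+0j), -0.00+0.00j], [(0.01+0j), (-0+0j), 0j], [0.00+0.01j, -0.01-0.00j, -0.00+0.01j]] + [[-0j, -0j, -0j], [(0.01-0j), (-0-0j), -0j], [(0.01-0.01j), -0.01+0.00j, (-0-0.01j)]] + [[(-0.01+0j), -0.00+0.00j, (-0+0j)], [(-0.01+0j), -0.00+0.00j, (-0+0j)], [(0.02-0j), -0.00+0.00j, -0.00+0.00j]]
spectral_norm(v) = 0.04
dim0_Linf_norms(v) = [0.03, 0.01, 0.01]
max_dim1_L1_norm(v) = 0.04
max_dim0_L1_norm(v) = 0.06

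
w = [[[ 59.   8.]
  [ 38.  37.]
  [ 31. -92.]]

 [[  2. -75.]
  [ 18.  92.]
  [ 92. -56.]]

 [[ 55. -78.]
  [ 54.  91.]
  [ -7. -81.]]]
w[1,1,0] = 18.0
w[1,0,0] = 2.0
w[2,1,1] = 91.0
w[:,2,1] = [-92.0, -56.0, -81.0]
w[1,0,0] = 2.0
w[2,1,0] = 54.0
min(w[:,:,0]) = -7.0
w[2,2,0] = -7.0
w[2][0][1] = -78.0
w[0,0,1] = 8.0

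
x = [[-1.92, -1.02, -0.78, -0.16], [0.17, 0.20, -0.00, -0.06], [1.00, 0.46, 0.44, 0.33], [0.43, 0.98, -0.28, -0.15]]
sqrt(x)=[[(-0.12+1.6j), 0.08+0.71j, -0.13+0.68j, (-0.19+0.07j)], [(-0.06-0.18j), (0.2-0.02j), (-0.16-0.07j), (-0.02-0.02j)], [(0.34-0.71j), (-0.47-0.24j), (0.53-0.29j), 0.44-0.04j], [-0.05-0.57j, (0.83-0.28j), (-0.55-0.25j), 0.27-0.02j]]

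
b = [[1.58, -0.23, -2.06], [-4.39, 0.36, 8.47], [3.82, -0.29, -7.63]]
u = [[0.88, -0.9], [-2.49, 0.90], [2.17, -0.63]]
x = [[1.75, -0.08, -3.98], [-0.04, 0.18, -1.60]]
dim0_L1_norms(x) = [1.79, 0.26, 5.58]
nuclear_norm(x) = 5.26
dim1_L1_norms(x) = [5.81, 1.82]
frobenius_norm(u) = 3.70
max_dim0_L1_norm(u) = 5.54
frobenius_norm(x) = 4.64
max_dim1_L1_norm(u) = 3.39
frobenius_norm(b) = 13.07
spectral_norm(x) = 4.59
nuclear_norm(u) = 4.22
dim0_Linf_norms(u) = [2.49, 0.9]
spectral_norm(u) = 3.66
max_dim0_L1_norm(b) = 18.16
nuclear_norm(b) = 13.55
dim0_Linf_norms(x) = [1.75, 0.18, 3.98]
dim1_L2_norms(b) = [2.61, 9.55, 8.54]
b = u @ x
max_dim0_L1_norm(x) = 5.58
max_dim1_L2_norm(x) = 4.35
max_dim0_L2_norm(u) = 3.42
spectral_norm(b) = 13.06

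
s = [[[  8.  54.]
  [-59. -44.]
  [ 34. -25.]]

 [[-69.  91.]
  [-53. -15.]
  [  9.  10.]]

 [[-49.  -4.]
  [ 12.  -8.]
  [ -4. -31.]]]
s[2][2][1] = -31.0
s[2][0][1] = -4.0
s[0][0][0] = 8.0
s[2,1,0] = 12.0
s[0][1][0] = -59.0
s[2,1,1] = -8.0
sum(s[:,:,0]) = -171.0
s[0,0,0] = 8.0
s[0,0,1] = 54.0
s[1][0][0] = -69.0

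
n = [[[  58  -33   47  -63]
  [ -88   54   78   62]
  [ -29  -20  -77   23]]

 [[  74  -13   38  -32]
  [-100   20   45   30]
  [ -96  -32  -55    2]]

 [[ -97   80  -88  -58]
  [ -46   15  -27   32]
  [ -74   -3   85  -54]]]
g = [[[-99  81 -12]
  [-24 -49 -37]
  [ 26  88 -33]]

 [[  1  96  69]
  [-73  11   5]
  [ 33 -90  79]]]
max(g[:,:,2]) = 79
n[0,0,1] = -33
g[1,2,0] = 33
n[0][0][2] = 47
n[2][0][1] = 80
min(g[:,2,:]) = -90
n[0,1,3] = 62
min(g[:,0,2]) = -12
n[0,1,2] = 78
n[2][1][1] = 15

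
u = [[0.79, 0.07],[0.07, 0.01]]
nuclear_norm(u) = 0.80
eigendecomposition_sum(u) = [[0.79, 0.07], [0.07, 0.01]] + [[0.00, -0.0], [-0.0, 0.00]]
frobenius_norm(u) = 0.80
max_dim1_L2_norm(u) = 0.79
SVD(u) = [[-1.00, -0.09],[-0.09, 1.0]] @ diag([0.7962322551231792, 0.0037677448768210133]) @ [[-1.0, -0.09], [-0.09, 1.0]]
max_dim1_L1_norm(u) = 0.86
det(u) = 0.00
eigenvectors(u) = [[1.0, -0.09], [0.09, 1.0]]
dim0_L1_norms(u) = [0.86, 0.08]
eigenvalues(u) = [0.8, 0.0]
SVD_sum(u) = [[0.79, 0.07], [0.07, 0.01]] + [[0.0, -0.0],[-0.00, 0.00]]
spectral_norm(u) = 0.80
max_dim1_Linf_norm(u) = 0.79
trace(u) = 0.80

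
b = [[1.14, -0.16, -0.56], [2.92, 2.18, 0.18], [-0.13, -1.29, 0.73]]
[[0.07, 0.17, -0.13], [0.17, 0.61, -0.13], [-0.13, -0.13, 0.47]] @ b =[[0.59, 0.53, -0.1], [1.99, 1.47, -0.08], [-0.59, -0.87, 0.39]]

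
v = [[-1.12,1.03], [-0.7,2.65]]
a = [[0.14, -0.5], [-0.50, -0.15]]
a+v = [[-0.98, 0.53],  [-1.20, 2.5]]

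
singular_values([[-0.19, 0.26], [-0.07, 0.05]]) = [0.33, 0.03]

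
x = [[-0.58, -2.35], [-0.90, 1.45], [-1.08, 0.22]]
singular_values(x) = [2.77, 1.52]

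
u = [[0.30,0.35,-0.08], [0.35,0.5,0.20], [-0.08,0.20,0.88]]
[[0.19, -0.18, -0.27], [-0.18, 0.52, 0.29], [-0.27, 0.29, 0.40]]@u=[[0.02,-0.08,-0.29],[0.10,0.26,0.37],[-0.01,0.13,0.43]]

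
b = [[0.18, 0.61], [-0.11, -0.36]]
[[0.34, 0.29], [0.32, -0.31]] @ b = [[0.03, 0.10],[0.09, 0.31]]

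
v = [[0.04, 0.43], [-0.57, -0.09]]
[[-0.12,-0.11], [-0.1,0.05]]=v@[[0.22, -0.05], [-0.3, -0.24]]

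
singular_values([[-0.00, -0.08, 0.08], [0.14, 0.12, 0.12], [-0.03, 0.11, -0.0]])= [0.23, 0.14, 0.06]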